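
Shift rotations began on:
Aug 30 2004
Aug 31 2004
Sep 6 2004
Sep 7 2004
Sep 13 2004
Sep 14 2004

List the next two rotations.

Sep 20 2004, Sep 21 2004

Every event lands on a Monday or Tuesday (gaps cycle 1, 6, 1, 6, 1).
So the schedule is: every Monday and Tuesday.
Next Monday: Sep 20 2004.
Next Tuesday: Sep 21 2004.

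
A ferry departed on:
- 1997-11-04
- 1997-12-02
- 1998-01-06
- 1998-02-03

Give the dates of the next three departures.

1998-03-03, 1998-04-07, 1998-05-05

All dates are Tuesdays, 28, 35, 28 days apart.
Specifically, the 1st Tuesday of each month.
March 1998 — 1st Tuesday is 1998-03-03.
April 1998 — 1st Tuesday is 1998-04-07.
1st Tuesday of May 1998: 1998-05-05.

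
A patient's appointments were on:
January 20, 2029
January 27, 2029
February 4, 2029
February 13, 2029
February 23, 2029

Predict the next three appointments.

Gaps: 7, 8, 9, 10 days — each gap is 1 larger than the previous one.
Next gap: 11 days. February 23, 2029 + 11 days = March 6, 2029.
Next gap: 12 days. March 6, 2029 + 12 days = March 18, 2029.
Next gap: 13 days. March 18, 2029 + 13 days = March 31, 2029.

March 6, 2029; March 18, 2029; March 31, 2029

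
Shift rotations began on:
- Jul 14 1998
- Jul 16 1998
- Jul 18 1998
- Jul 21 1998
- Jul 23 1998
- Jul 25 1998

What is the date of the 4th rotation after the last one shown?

Gaps: 2, 2, 3, 2, 2 days — not constant, but cyclic with period 3.
The events fall on every Tuesday, Thursday and Saturday.
The following Tuesday is Jul 28 1998.
The following Thursday is Jul 30 1998.
Next Saturday: Aug 1 1998.
Next Tuesday: Aug 4 1998.

Aug 4 1998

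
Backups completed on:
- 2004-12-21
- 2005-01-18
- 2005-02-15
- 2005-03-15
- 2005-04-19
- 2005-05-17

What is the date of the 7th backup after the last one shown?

2005-12-20

These are Tuesdays at 28- or 35-day spacing (28, 28, 28, 35, 28).
The pattern: 3rd Tuesday of the month.
3rd Tuesday of June 2005: 2005-06-21.
3rd Tuesday of July 2005: 2005-07-19.
August 2005 — 3rd Tuesday is 2005-08-16.
September 2005 — 3rd Tuesday is 2005-09-20.
October 2005 — 3rd Tuesday is 2005-10-18.
November 2005 — 3rd Tuesday is 2005-11-15.
3rd Tuesday of December 2005: 2005-12-20.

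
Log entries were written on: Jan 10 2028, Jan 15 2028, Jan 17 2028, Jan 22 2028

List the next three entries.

Jan 24 2028, Jan 29 2028, Jan 31 2028

Every event lands on a Monday or Saturday (gaps cycle 5, 2, 5).
So the schedule is: every Monday and Saturday.
The following Monday is Jan 24 2028.
Next Saturday: Jan 29 2028.
The following Monday is Jan 31 2028.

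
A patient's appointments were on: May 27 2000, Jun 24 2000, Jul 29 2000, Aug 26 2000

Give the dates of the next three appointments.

Every date is a Saturday; gaps 28, 35, 28 days.
Each is the last Saturday of its month (at least one falls on the 29th or later, ruling out '4th Saturday').
September 2000 ends with Saturday Sep 30 2000.
Last Saturday of October 2000: Oct 28 2000.
November 2000 ends with Saturday Nov 25 2000.

Sep 30 2000, Oct 28 2000, Nov 25 2000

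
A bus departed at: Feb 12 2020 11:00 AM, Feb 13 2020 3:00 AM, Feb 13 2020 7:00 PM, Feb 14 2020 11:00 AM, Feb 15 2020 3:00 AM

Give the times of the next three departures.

Feb 15 2020 7:00 PM, Feb 16 2020 11:00 AM, Feb 17 2020 3:00 AM

Spacing: 16, 16, 16, 16 h — constant 16 h.
Feb 15 2020 3:00 AM + 16 h = Feb 15 2020 7:00 PM.
Feb 15 2020 7:00 PM + 16 h = Feb 16 2020 11:00 AM.
Feb 16 2020 11:00 AM + 16 h = Feb 17 2020 3:00 AM.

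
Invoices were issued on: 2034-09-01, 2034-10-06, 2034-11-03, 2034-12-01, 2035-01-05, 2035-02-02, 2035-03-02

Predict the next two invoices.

2035-04-06, 2035-05-04

All dates are Fridays, 35, 28, 28, 35, 28, 28 days apart.
Specifically, the 1st Friday of each month.
April 2035 — 1st Friday is 2035-04-06.
May 2035 — 1st Friday is 2035-05-04.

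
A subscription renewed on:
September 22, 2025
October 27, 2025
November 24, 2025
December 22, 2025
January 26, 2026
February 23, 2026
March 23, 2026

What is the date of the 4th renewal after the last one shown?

All dates are Mondays, 35, 28, 28, 35, 28, 28 days apart.
Specifically, the 4th Monday of each month.
April 2026 — 4th Monday is April 27, 2026.
4th Monday of May 2026: May 25, 2026.
4th Monday of June 2026: June 22, 2026.
July 2026 — 4th Monday is July 27, 2026.

July 27, 2026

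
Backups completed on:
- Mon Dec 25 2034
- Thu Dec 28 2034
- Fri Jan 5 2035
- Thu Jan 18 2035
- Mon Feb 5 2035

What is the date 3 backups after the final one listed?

Mon Apr 30 2035

The spacing grows by 5 each time: 3, 8, 13, 18 days.
Next gap: 23 days. Mon Feb 5 2035 + 23 days = Wed Feb 28 2035.
Next gap: 28 days. Wed Feb 28 2035 + 28 days = Wed Mar 28 2035.
Next gap: 33 days. Wed Mar 28 2035 + 33 days = Mon Apr 30 2035.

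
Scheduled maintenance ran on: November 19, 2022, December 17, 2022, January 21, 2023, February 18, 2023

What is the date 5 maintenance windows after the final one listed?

July 15, 2023

These are Saturdays at 28- or 35-day spacing (28, 35, 28).
The pattern: 3rd Saturday of the month.
3rd Saturday of March 2023: March 18, 2023.
3rd Saturday of April 2023: April 15, 2023.
May 2023 — 3rd Saturday is May 20, 2023.
3rd Saturday of June 2023: June 17, 2023.
3rd Saturday of July 2023: July 15, 2023.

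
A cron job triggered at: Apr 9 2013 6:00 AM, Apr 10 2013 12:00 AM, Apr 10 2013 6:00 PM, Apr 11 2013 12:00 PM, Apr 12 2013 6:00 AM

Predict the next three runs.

Apr 13 2013 12:00 AM, Apr 13 2013 6:00 PM, Apr 14 2013 12:00 PM

The interval is a steady 18 hours (18, 18, 18, 18).
Apr 12 2013 6:00 AM + 18 h = Apr 13 2013 12:00 AM.
Apr 13 2013 12:00 AM + 18 h = Apr 13 2013 6:00 PM.
Apr 13 2013 6:00 PM + 18 h = Apr 14 2013 12:00 PM.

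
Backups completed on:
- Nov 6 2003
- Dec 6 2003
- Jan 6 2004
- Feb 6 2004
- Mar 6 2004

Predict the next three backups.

Apr 6 2004, May 6 2004, Jun 6 2004

Each date is the 6th; the gaps (30, 31, 31, 29) track the month lengths.
The rule is the 6th of each month.
April 2004: Apr 6 2004.
Next: May 2004 → May 6 2004.
Next: June 2004 → Jun 6 2004.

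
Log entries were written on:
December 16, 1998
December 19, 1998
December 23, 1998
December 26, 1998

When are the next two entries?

Gaps: 3, 4, 3 days — not constant, but cyclic with period 2.
The events fall on every Wednesday and Saturday.
The following Wednesday is December 30, 1998.
Next Saturday: January 2, 1999.

December 30, 1998; January 2, 1999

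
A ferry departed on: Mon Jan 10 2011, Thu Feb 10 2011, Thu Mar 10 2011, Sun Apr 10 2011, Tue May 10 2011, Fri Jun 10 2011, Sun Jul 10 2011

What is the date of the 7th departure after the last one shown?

Fri Feb 10 2012

Each date is the 10th; the gaps (31, 28, 31, 30, 31, 30) track the month lengths.
The rule is the 10th of each month.
August 2011: Wed Aug 10 2011.
September 2011: Sat Sep 10 2011.
October 2011: Mon Oct 10 2011.
November 2011: Thu Nov 10 2011.
Next: December 2011 → Sat Dec 10 2011.
Next: January 2012 → Tue Jan 10 2012.
February 2012: Fri Feb 10 2012.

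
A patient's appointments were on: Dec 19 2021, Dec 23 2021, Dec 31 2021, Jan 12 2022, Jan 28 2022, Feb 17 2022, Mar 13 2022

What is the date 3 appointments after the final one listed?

Jun 17 2022

Intervals are 4, 8, 12, 16, 20, 24 days — an arithmetic progression with common difference 4.
Next gap: 28 days. Mar 13 2022 + 28 days = Apr 10 2022.
Next gap: 32 days. Apr 10 2022 + 32 days = May 12 2022.
Next gap: 36 days. May 12 2022 + 36 days = Jun 17 2022.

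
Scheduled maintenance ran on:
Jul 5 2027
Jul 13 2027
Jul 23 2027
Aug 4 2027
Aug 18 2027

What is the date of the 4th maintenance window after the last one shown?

Gaps: 8, 10, 12, 14 days — each gap is 2 larger than the previous one.
Next gap: 16 days. Aug 18 2027 + 16 days = Sep 3 2027.
Next gap: 18 days. Sep 3 2027 + 18 days = Sep 21 2027.
Next gap: 20 days. Sep 21 2027 + 20 days = Oct 11 2027.
Next gap: 22 days. Oct 11 2027 + 22 days = Nov 2 2027.

Nov 2 2027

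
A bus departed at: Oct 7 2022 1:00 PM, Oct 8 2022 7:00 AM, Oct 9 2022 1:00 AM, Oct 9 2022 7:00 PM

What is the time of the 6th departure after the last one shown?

The interval is a steady 18 hours (18, 18, 18).
Oct 9 2022 7:00 PM + 18 h = Oct 10 2022 1:00 PM.
Oct 10 2022 1:00 PM + 18 h = Oct 11 2022 7:00 AM.
Oct 11 2022 7:00 AM + 18 h = Oct 12 2022 1:00 AM.
Oct 12 2022 1:00 AM + 18 h = Oct 12 2022 7:00 PM.
Oct 12 2022 7:00 PM + 18 h = Oct 13 2022 1:00 PM.
Oct 13 2022 1:00 PM + 18 h = Oct 14 2022 7:00 AM.

Oct 14 2022 7:00 AM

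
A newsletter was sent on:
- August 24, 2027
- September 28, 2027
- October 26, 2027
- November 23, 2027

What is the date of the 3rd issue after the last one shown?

All dates are Tuesdays, 35, 28, 28 days apart.
Specifically, the 4th Tuesday of each month.
December 2027 — 4th Tuesday is December 28, 2027.
January 2028 — 4th Tuesday is January 25, 2028.
February 2028 — 4th Tuesday is February 22, 2028.

February 22, 2028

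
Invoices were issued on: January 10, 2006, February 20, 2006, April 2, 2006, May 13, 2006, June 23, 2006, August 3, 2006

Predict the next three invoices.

The spacing is 41, 41, 41, 41, 41 days — always 41 days.
August 3, 2006 + 41 days = September 13, 2006.
September 13, 2006 + 41 days = October 24, 2006.
October 24, 2006 + 41 days = December 4, 2006.

September 13, 2006; October 24, 2006; December 4, 2006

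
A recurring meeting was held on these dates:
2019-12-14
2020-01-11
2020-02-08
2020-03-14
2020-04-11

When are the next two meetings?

These are Saturdays at 28- or 35-day spacing (28, 28, 35, 28).
The pattern: 2nd Saturday of the month.
2nd Saturday of May 2020: 2020-05-09.
2nd Saturday of June 2020: 2020-06-13.

2020-05-09, 2020-06-13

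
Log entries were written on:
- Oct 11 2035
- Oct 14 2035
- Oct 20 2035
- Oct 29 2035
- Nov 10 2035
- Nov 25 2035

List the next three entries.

Intervals are 3, 6, 9, 12, 15 days — an arithmetic progression with common difference 3.
Next gap: 18 days. Nov 25 2035 + 18 days = Dec 13 2035.
Next gap: 21 days. Dec 13 2035 + 21 days = Jan 3 2036.
Next gap: 24 days. Jan 3 2036 + 24 days = Jan 27 2036.

Dec 13 2035, Jan 3 2036, Jan 27 2036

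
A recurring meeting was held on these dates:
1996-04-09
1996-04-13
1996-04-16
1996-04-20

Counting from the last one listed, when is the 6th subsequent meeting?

Gaps: 4, 3, 4 days — not constant, but cyclic with period 2.
The events fall on every Tuesday and Saturday.
Next Tuesday: 1996-04-23.
Next Saturday: 1996-04-27.
Next Tuesday: 1996-04-30.
Next Saturday: 1996-05-04.
Next Tuesday: 1996-05-07.
The following Saturday is 1996-05-11.

1996-05-11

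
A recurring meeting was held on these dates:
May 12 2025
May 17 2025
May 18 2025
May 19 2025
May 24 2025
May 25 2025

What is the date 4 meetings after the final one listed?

Jun 2 2025

The gap pattern 5, 1, 1, 5, 1 repeats every 3 events.
These are the Mondays, Saturdays and Sundays of each week.
The following Monday is May 26 2025.
Next Saturday: May 31 2025.
Next Sunday: Jun 1 2025.
Next Monday: Jun 2 2025.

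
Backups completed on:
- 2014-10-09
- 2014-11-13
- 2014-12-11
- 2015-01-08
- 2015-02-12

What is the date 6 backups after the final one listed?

Gaps: 35, 28, 28, 35 days — a mix of 28 and 35. Every date is a Thursday.
Each is the 2nd Thursday of its month.
March 2015 — 2nd Thursday is 2015-03-12.
2nd Thursday of April 2015: 2015-04-09.
May 2015 — 2nd Thursday is 2015-05-14.
June 2015 — 2nd Thursday is 2015-06-11.
July 2015 — 2nd Thursday is 2015-07-09.
2nd Thursday of August 2015: 2015-08-13.

2015-08-13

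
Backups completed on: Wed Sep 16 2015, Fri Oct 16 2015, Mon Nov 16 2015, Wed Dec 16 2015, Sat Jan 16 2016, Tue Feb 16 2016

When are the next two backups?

Gaps: 30, 31, 30, 31, 31 days — not constant. Every event is on the 16th of the month.
Pattern: the 16th of each month.
March 2016: Wed Mar 16 2016.
Next: April 2016 → Sat Apr 16 2016.

Wed Mar 16 2016, Sat Apr 16 2016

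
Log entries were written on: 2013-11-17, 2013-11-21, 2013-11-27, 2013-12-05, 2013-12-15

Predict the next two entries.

The spacing grows by 2 each time: 4, 6, 8, 10 days.
Next gap: 12 days. 2013-12-15 + 12 days = 2013-12-27.
Next gap: 14 days. 2013-12-27 + 14 days = 2014-01-10.

2013-12-27, 2014-01-10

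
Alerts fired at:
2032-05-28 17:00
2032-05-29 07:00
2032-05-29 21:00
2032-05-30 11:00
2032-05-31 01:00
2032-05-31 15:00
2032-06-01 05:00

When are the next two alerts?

Gaps: 14, 14, 14, 14, 14, 14 hours — each event is 14 hours after the previous one.
2032-06-01 05:00 + 14 h = 2032-06-01 19:00.
2032-06-01 19:00 + 14 h = 2032-06-02 09:00.

2032-06-01 19:00, 2032-06-02 09:00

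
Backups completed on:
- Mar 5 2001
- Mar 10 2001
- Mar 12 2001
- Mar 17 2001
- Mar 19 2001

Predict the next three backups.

Mar 24 2001, Mar 26 2001, Mar 31 2001

The gap pattern 5, 2, 5, 2 repeats every 2 events.
These are the Mondays and Saturdays of each week.
The following Saturday is Mar 24 2001.
Next Monday: Mar 26 2001.
Next Saturday: Mar 31 2001.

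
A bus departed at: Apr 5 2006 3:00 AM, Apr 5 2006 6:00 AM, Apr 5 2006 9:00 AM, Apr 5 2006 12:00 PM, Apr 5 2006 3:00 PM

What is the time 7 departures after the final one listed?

Apr 6 2006 12:00 PM

The interval is a steady 3 hours (3, 3, 3, 3).
Apr 5 2006 3:00 PM + 3 h = Apr 5 2006 6:00 PM.
Apr 5 2006 6:00 PM + 3 h = Apr 5 2006 9:00 PM.
Apr 5 2006 9:00 PM + 3 h = Apr 6 2006 12:00 AM.
Apr 6 2006 12:00 AM + 3 h = Apr 6 2006 3:00 AM.
Apr 6 2006 3:00 AM + 3 h = Apr 6 2006 6:00 AM.
Apr 6 2006 6:00 AM + 3 h = Apr 6 2006 9:00 AM.
Apr 6 2006 9:00 AM + 3 h = Apr 6 2006 12:00 PM.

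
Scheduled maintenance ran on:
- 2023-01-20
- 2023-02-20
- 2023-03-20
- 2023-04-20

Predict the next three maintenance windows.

2023-05-20, 2023-06-20, 2023-07-20

Gaps: 31, 28, 31 days — not constant. Every event is on the 20th of the month.
Pattern: the 20th of each month.
May 2023: 2023-05-20.
June 2023: 2023-06-20.
July 2023: 2023-07-20.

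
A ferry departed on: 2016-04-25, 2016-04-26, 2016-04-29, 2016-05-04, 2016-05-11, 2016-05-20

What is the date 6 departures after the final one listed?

Intervals are 1, 3, 5, 7, 9 days — an arithmetic progression with common difference 2.
Next gap: 11 days. 2016-05-20 + 11 days = 2016-05-31.
Next gap: 13 days. 2016-05-31 + 13 days = 2016-06-13.
Next gap: 15 days. 2016-06-13 + 15 days = 2016-06-28.
Next gap: 17 days. 2016-06-28 + 17 days = 2016-07-15.
Next gap: 19 days. 2016-07-15 + 19 days = 2016-08-03.
Next gap: 21 days. 2016-08-03 + 21 days = 2016-08-24.

2016-08-24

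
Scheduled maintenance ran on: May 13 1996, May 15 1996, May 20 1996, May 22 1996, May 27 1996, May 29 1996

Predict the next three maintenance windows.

Gaps: 2, 5, 2, 5, 2 days — not constant, but cyclic with period 2.
The events fall on every Monday and Wednesday.
The following Monday is Jun 3 1996.
Next Wednesday: Jun 5 1996.
The following Monday is Jun 10 1996.

Jun 3 1996, Jun 5 1996, Jun 10 1996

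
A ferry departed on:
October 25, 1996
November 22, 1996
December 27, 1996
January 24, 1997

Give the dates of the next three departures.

February 28, 1997; March 28, 1997; April 25, 1997

Gaps: 28, 35, 28 days — a mix of 28 and 35. Every date is a Friday.
Each is the 4th Friday of its month.
4th Friday of February 1997: February 28, 1997.
4th Friday of March 1997: March 28, 1997.
4th Friday of April 1997: April 25, 1997.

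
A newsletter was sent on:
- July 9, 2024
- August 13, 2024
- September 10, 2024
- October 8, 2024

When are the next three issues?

November 12, 2024; December 10, 2024; January 14, 2025

These are Tuesdays at 28- or 35-day spacing (35, 28, 28).
The pattern: 2nd Tuesday of the month.
2nd Tuesday of November 2024: November 12, 2024.
December 2024 — 2nd Tuesday is December 10, 2024.
2nd Tuesday of January 2025: January 14, 2025.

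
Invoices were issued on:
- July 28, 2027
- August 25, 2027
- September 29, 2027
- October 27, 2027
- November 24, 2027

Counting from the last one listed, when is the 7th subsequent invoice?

Every date is a Wednesday; gaps 28, 35, 28, 28 days.
Each is the last Wednesday of its month (at least one falls on the 29th or later, ruling out '4th Wednesday').
Last Wednesday of December 2027: December 29, 2027.
January 2028 ends with Wednesday January 26, 2028.
February 2028 ends with Wednesday February 23, 2028.
March 2028 ends with Wednesday March 29, 2028.
Last Wednesday of April 2028: April 26, 2028.
May 2028 ends with Wednesday May 31, 2028.
June 2028 ends with Wednesday June 28, 2028.

June 28, 2028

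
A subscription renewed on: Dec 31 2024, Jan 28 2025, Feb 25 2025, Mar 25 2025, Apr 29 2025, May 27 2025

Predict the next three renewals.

Jun 24 2025, Jul 29 2025, Aug 26 2025

These are Tuesdays with 28, 28, 28, 35, 28-day gaps.
Each is the final Tuesday of its month — Dec 31 2024 is past the 28th, so '4th Tuesday' doesn't fit.
June 2025 ends with Tuesday Jun 24 2025.
Last Tuesday of July 2025: Jul 29 2025.
August 2025 ends with Tuesday Aug 26 2025.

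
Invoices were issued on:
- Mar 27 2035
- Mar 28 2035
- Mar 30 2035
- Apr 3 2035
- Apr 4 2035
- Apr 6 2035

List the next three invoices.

Every event lands on a Tuesday or Wednesday or Friday (gaps cycle 1, 2, 4, 1, 2).
So the schedule is: every Tuesday, Wednesday and Friday.
Next Tuesday: Apr 10 2035.
The following Wednesday is Apr 11 2035.
Next Friday: Apr 13 2035.

Apr 10 2035, Apr 11 2035, Apr 13 2035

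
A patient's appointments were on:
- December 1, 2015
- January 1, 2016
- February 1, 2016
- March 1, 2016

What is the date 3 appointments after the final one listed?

Gaps: 31, 31, 29 days — not constant. Every event is on the 1st of the month.
Pattern: the 1st of each month.
April 2016: April 1, 2016.
Next: May 2016 → May 1, 2016.
June 2016: June 1, 2016.

June 1, 2016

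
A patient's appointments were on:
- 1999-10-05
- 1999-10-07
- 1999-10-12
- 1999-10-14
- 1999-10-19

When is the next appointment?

1999-10-21

Gaps: 2, 5, 2, 5 days — not constant, but cyclic with period 2.
The events fall on every Tuesday and Thursday.
Next Thursday: 1999-10-21.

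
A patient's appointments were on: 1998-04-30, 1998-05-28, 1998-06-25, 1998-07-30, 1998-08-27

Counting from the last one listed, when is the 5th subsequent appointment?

All Thursdays; the gaps (28, 28, 35, 28) vary with month length.
This is the last Thursday of each month.
September 1998 ends with Thursday 1998-09-24.
Last Thursday of October 1998: 1998-10-29.
November 1998 ends with Thursday 1998-11-26.
Last Thursday of December 1998: 1998-12-31.
January 1999 ends with Thursday 1999-01-28.

1999-01-28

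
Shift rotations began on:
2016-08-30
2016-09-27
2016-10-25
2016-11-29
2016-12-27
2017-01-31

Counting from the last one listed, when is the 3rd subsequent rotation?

Every date is a Tuesday; gaps 28, 28, 35, 28, 35 days.
Each is the last Tuesday of its month (at least one falls on the 29th or later, ruling out '4th Tuesday').
February 2017 ends with Tuesday 2017-02-28.
March 2017 ends with Tuesday 2017-03-28.
April 2017 ends with Tuesday 2017-04-25.

2017-04-25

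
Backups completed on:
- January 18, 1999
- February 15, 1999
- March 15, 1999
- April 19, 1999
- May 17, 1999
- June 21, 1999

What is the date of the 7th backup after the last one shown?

January 17, 2000

All dates are Mondays, 28, 28, 35, 28, 35 days apart.
Specifically, the 3rd Monday of each month.
3rd Monday of July 1999: July 19, 1999.
August 1999 — 3rd Monday is August 16, 1999.
September 1999 — 3rd Monday is September 20, 1999.
3rd Monday of October 1999: October 18, 1999.
November 1999 — 3rd Monday is November 15, 1999.
December 1999 — 3rd Monday is December 20, 1999.
January 2000 — 3rd Monday is January 17, 2000.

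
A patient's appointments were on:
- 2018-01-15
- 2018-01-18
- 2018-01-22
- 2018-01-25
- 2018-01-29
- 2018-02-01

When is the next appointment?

2018-02-05

Gaps: 3, 4, 3, 4, 3 days — not constant, but cyclic with period 2.
The events fall on every Monday and Thursday.
Next Monday: 2018-02-05.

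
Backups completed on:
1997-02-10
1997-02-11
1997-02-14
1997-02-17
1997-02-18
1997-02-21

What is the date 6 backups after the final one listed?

Gaps: 1, 3, 3, 1, 3 days — not constant, but cyclic with period 3.
The events fall on every Monday, Tuesday and Friday.
The following Monday is 1997-02-24.
Next Tuesday: 1997-02-25.
The following Friday is 1997-02-28.
Next Monday: 1997-03-03.
Next Tuesday: 1997-03-04.
Next Friday: 1997-03-07.

1997-03-07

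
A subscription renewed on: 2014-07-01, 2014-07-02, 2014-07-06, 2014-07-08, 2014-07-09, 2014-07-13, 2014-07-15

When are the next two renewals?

2014-07-16, 2014-07-20

Gaps: 1, 4, 2, 1, 4, 2 days — not constant, but cyclic with period 3.
The events fall on every Tuesday, Wednesday and Sunday.
The following Wednesday is 2014-07-16.
The following Sunday is 2014-07-20.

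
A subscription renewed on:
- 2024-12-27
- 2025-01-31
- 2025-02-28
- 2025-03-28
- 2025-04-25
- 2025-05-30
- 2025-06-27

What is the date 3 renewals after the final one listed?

These are Fridays with 35, 28, 28, 28, 35, 28-day gaps.
Each is the final Friday of its month — 2025-01-31 is past the 28th, so '4th Friday' doesn't fit.
Last Friday of July 2025: 2025-07-25.
August 2025 ends with Friday 2025-08-29.
Last Friday of September 2025: 2025-09-26.

2025-09-26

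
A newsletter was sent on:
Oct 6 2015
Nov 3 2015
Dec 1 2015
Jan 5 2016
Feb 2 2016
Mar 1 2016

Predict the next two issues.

All dates are Tuesdays, 28, 28, 35, 28, 28 days apart.
Specifically, the 1st Tuesday of each month.
April 2016 — 1st Tuesday is Apr 5 2016.
May 2016 — 1st Tuesday is May 3 2016.

Apr 5 2016, May 3 2016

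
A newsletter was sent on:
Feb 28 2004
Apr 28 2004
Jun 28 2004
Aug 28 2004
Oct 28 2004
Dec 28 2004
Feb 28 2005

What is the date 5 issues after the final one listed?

Dec 28 2005

Each date is the 28th; the gaps (60, 61, 61, 61, 61, 62) track the month lengths.
The rule is the 28th of every 2 months.
Next: April 2005 → Apr 28 2005.
June 2005: Jun 28 2005.
August 2005: Aug 28 2005.
Next: October 2005 → Oct 28 2005.
December 2005: Dec 28 2005.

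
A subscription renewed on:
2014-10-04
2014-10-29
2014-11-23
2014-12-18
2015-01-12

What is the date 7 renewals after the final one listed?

2015-07-06

The spacing is 25, 25, 25, 25 days — always 25 days.
2015-01-12 + 25 days = 2015-02-06.
2015-02-06 + 25 days = 2015-03-03.
2015-03-03 + 25 days = 2015-03-28.
2015-03-28 + 25 days = 2015-04-22.
2015-04-22 + 25 days = 2015-05-17.
2015-05-17 + 25 days = 2015-06-11.
2015-06-11 + 25 days = 2015-07-06.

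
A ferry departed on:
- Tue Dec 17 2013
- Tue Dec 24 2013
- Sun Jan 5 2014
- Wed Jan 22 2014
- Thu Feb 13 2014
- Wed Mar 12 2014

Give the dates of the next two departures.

Sun Apr 13 2014, Tue May 20 2014

The spacing grows by 5 each time: 7, 12, 17, 22, 27 days.
Next gap: 32 days. Wed Mar 12 2014 + 32 days = Sun Apr 13 2014.
Next gap: 37 days. Sun Apr 13 2014 + 37 days = Tue May 20 2014.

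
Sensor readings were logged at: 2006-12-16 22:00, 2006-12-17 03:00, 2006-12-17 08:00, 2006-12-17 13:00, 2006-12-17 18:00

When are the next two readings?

The interval is a steady 5 hours (5, 5, 5, 5).
2006-12-17 18:00 + 5 h = 2006-12-17 23:00.
2006-12-17 23:00 + 5 h = 2006-12-18 04:00.

2006-12-17 23:00, 2006-12-18 04:00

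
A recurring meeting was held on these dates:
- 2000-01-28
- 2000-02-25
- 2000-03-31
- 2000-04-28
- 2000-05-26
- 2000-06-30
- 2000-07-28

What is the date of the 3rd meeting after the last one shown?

2000-10-27

All Fridays; the gaps (28, 35, 28, 28, 35, 28) vary with month length.
This is the last Friday of each month.
August 2000 ends with Friday 2000-08-25.
Last Friday of September 2000: 2000-09-29.
October 2000 ends with Friday 2000-10-27.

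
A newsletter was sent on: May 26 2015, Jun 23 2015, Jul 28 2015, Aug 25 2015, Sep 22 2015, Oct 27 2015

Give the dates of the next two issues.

Nov 24 2015, Dec 22 2015

Gaps: 28, 35, 28, 28, 35 days — a mix of 28 and 35. Every date is a Tuesday.
Each is the 4th Tuesday of its month.
November 2015 — 4th Tuesday is Nov 24 2015.
4th Tuesday of December 2015: Dec 22 2015.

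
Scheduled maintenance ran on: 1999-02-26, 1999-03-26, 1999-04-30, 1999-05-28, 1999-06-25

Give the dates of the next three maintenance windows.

1999-07-30, 1999-08-27, 1999-09-24

These are Fridays with 28, 35, 28, 28-day gaps.
Each is the final Friday of its month — 1999-04-30 is past the 28th, so '4th Friday' doesn't fit.
July 1999 ends with Friday 1999-07-30.
August 1999 ends with Friday 1999-08-27.
September 1999 ends with Friday 1999-09-24.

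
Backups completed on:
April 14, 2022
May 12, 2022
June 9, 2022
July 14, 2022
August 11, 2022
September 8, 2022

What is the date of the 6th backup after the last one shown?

All dates are Thursdays, 28, 28, 35, 28, 28 days apart.
Specifically, the 2nd Thursday of each month.
2nd Thursday of October 2022: October 13, 2022.
2nd Thursday of November 2022: November 10, 2022.
December 2022 — 2nd Thursday is December 8, 2022.
2nd Thursday of January 2023: January 12, 2023.
February 2023 — 2nd Thursday is February 9, 2023.
2nd Thursday of March 2023: March 9, 2023.

March 9, 2023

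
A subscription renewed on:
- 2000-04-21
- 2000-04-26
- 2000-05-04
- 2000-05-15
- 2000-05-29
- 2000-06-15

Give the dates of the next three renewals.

2000-07-05, 2000-07-28, 2000-08-23

The spacing grows by 3 each time: 5, 8, 11, 14, 17 days.
Next gap: 20 days. 2000-06-15 + 20 days = 2000-07-05.
Next gap: 23 days. 2000-07-05 + 23 days = 2000-07-28.
Next gap: 26 days. 2000-07-28 + 26 days = 2000-08-23.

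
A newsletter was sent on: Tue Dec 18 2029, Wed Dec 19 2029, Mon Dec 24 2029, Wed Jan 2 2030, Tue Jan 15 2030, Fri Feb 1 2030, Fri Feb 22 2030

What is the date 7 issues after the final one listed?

The spacing grows by 4 each time: 1, 5, 9, 13, 17, 21 days.
Next gap: 25 days. Fri Feb 22 2030 + 25 days = Tue Mar 19 2030.
Next gap: 29 days. Tue Mar 19 2030 + 29 days = Wed Apr 17 2030.
Next gap: 33 days. Wed Apr 17 2030 + 33 days = Mon May 20 2030.
Next gap: 37 days. Mon May 20 2030 + 37 days = Wed Jun 26 2030.
Next gap: 41 days. Wed Jun 26 2030 + 41 days = Tue Aug 6 2030.
Next gap: 45 days. Tue Aug 6 2030 + 45 days = Fri Sep 20 2030.
Next gap: 49 days. Fri Sep 20 2030 + 49 days = Fri Nov 8 2030.

Fri Nov 8 2030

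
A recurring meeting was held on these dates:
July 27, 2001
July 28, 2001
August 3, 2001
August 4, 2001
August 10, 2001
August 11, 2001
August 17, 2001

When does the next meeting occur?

August 18, 2001

Gaps: 1, 6, 1, 6, 1, 6 days — not constant, but cyclic with period 2.
The events fall on every Friday and Saturday.
The following Saturday is August 18, 2001.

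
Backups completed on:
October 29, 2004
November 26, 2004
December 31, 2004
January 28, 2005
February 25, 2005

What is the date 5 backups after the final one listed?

July 29, 2005

Every date is a Friday; gaps 28, 35, 28, 28 days.
Each is the last Friday of its month (at least one falls on the 29th or later, ruling out '4th Friday').
Last Friday of March 2005: March 25, 2005.
Last Friday of April 2005: April 29, 2005.
Last Friday of May 2005: May 27, 2005.
June 2005 ends with Friday June 24, 2005.
Last Friday of July 2005: July 29, 2005.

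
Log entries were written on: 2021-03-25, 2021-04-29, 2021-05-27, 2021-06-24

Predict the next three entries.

Every date is a Thursday; gaps 35, 28, 28 days.
Each is the last Thursday of its month (at least one falls on the 29th or later, ruling out '4th Thursday').
Last Thursday of July 2021: 2021-07-29.
Last Thursday of August 2021: 2021-08-26.
Last Thursday of September 2021: 2021-09-30.

2021-07-29, 2021-08-26, 2021-09-30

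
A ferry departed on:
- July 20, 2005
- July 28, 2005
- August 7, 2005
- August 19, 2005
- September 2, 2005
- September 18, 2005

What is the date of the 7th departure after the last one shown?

March 5, 2006

The spacing grows by 2 each time: 8, 10, 12, 14, 16 days.
Next gap: 18 days. September 18, 2005 + 18 days = October 6, 2005.
Next gap: 20 days. October 6, 2005 + 20 days = October 26, 2005.
Next gap: 22 days. October 26, 2005 + 22 days = November 17, 2005.
Next gap: 24 days. November 17, 2005 + 24 days = December 11, 2005.
Next gap: 26 days. December 11, 2005 + 26 days = January 6, 2006.
Next gap: 28 days. January 6, 2006 + 28 days = February 3, 2006.
Next gap: 30 days. February 3, 2006 + 30 days = March 5, 2006.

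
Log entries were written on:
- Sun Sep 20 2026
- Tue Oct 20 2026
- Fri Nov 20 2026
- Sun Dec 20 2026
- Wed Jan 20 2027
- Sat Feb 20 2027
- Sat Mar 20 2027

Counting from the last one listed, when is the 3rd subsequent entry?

The day-of-month is always 20 (30, 31, 30, 31, 31, 28 days between events).
So this recurs on the 20th of each month.
April 2027: Tue Apr 20 2027.
Next: May 2027 → Thu May 20 2027.
June 2027: Sun Jun 20 2027.

Sun Jun 20 2027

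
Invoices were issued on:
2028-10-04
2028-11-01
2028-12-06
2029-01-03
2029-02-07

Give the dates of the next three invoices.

2029-03-07, 2029-04-04, 2029-05-02

Gaps: 28, 35, 28, 35 days — a mix of 28 and 35. Every date is a Wednesday.
Each is the 1st Wednesday of its month.
March 2029 — 1st Wednesday is 2029-03-07.
1st Wednesday of April 2029: 2029-04-04.
May 2029 — 1st Wednesday is 2029-05-02.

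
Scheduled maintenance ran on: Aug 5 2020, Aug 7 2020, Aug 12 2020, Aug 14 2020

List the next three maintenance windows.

Aug 19 2020, Aug 21 2020, Aug 26 2020

Gaps: 2, 5, 2 days — not constant, but cyclic with period 2.
The events fall on every Wednesday and Friday.
The following Wednesday is Aug 19 2020.
The following Friday is Aug 21 2020.
Next Wednesday: Aug 26 2020.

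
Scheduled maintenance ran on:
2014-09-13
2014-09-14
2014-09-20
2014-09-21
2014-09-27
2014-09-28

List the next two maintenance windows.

Every event lands on a Saturday or Sunday (gaps cycle 1, 6, 1, 6, 1).
So the schedule is: every Saturday and Sunday.
Next Saturday: 2014-10-04.
The following Sunday is 2014-10-05.

2014-10-04, 2014-10-05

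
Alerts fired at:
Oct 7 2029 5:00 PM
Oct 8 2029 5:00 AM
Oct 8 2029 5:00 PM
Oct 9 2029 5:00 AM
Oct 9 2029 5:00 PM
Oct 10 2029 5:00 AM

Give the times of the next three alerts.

Oct 10 2029 5:00 PM, Oct 11 2029 5:00 AM, Oct 11 2029 5:00 PM

Gaps: 12, 12, 12, 12, 12 hours — each event is 12 hours after the previous one.
Oct 10 2029 5:00 AM + 12 h = Oct 10 2029 5:00 PM.
Oct 10 2029 5:00 PM + 12 h = Oct 11 2029 5:00 AM.
Oct 11 2029 5:00 AM + 12 h = Oct 11 2029 5:00 PM.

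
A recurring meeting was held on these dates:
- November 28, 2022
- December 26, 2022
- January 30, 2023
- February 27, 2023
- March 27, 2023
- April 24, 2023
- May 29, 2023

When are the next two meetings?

June 26, 2023; July 31, 2023

Every date is a Monday; gaps 28, 35, 28, 28, 28, 35 days.
Each is the last Monday of its month (at least one falls on the 29th or later, ruling out '4th Monday').
June 2023 ends with Monday June 26, 2023.
Last Monday of July 2023: July 31, 2023.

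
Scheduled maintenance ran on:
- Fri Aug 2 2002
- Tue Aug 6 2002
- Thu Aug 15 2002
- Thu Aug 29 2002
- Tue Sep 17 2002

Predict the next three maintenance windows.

Gaps: 4, 9, 14, 19 days — each gap is 5 larger than the previous one.
Next gap: 24 days. Tue Sep 17 2002 + 24 days = Fri Oct 11 2002.
Next gap: 29 days. Fri Oct 11 2002 + 29 days = Sat Nov 9 2002.
Next gap: 34 days. Sat Nov 9 2002 + 34 days = Fri Dec 13 2002.

Fri Oct 11 2002, Sat Nov 9 2002, Fri Dec 13 2002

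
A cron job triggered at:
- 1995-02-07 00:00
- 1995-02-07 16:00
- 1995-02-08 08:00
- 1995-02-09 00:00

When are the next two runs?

1995-02-09 16:00, 1995-02-10 08:00

Spacing: 16, 16, 16 h — constant 16 h.
1995-02-09 00:00 + 16 h = 1995-02-09 16:00.
1995-02-09 16:00 + 16 h = 1995-02-10 08:00.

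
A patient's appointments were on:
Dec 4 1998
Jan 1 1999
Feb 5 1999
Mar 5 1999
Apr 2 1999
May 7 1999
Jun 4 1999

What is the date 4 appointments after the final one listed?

Oct 1 1999

These are Fridays at 28- or 35-day spacing (28, 35, 28, 28, 35, 28).
The pattern: 1st Friday of the month.
1st Friday of July 1999: Jul 2 1999.
August 1999 — 1st Friday is Aug 6 1999.
September 1999 — 1st Friday is Sep 3 1999.
October 1999 — 1st Friday is Oct 1 1999.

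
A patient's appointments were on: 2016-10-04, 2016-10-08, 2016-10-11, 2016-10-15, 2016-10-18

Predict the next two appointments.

Gaps: 4, 3, 4, 3 days — not constant, but cyclic with period 2.
The events fall on every Tuesday and Saturday.
The following Saturday is 2016-10-22.
The following Tuesday is 2016-10-25.

2016-10-22, 2016-10-25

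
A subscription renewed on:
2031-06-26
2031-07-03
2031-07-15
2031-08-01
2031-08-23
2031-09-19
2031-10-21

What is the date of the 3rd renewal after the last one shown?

The spacing grows by 5 each time: 7, 12, 17, 22, 27, 32 days.
Next gap: 37 days. 2031-10-21 + 37 days = 2031-11-27.
Next gap: 42 days. 2031-11-27 + 42 days = 2032-01-08.
Next gap: 47 days. 2032-01-08 + 47 days = 2032-02-24.

2032-02-24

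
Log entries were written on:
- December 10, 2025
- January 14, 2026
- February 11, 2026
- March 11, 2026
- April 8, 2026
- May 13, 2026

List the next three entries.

Gaps: 35, 28, 28, 28, 35 days — a mix of 28 and 35. Every date is a Wednesday.
Each is the 2nd Wednesday of its month.
June 2026 — 2nd Wednesday is June 10, 2026.
July 2026 — 2nd Wednesday is July 8, 2026.
2nd Wednesday of August 2026: August 12, 2026.

June 10, 2026; July 8, 2026; August 12, 2026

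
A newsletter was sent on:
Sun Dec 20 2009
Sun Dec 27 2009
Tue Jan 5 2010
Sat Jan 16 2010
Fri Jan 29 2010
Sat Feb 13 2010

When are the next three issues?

Tue Mar 2 2010, Sun Mar 21 2010, Sun Apr 11 2010

The spacing grows by 2 each time: 7, 9, 11, 13, 15 days.
Next gap: 17 days. Sat Feb 13 2010 + 17 days = Tue Mar 2 2010.
Next gap: 19 days. Tue Mar 2 2010 + 19 days = Sun Mar 21 2010.
Next gap: 21 days. Sun Mar 21 2010 + 21 days = Sun Apr 11 2010.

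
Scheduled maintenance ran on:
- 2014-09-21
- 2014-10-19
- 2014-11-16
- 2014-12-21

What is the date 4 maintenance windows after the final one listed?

2015-04-19

These are Sundays at 28- or 35-day spacing (28, 28, 35).
The pattern: 3rd Sunday of the month.
January 2015 — 3rd Sunday is 2015-01-18.
3rd Sunday of February 2015: 2015-02-15.
March 2015 — 3rd Sunday is 2015-03-15.
April 2015 — 3rd Sunday is 2015-04-19.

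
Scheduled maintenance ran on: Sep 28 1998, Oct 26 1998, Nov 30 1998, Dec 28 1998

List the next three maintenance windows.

Jan 25 1999, Feb 22 1999, Mar 29 1999

All Mondays; the gaps (28, 35, 28) vary with month length.
This is the last Monday of each month.
Last Monday of January 1999: Jan 25 1999.
February 1999 ends with Monday Feb 22 1999.
March 1999 ends with Monday Mar 29 1999.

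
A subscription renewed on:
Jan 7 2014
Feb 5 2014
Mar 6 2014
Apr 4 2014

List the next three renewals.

Gaps between consecutive events: 29, 29, 29 days — a constant 29-day interval.
Apr 4 2014 + 29 days = May 3 2014.
May 3 2014 + 29 days = Jun 1 2014.
Jun 1 2014 + 29 days = Jun 30 2014.

May 3 2014, Jun 1 2014, Jun 30 2014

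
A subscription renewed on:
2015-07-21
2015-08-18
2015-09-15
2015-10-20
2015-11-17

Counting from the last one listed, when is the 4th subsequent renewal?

All dates are Tuesdays, 28, 28, 35, 28 days apart.
Specifically, the 3rd Tuesday of each month.
3rd Tuesday of December 2015: 2015-12-15.
3rd Tuesday of January 2016: 2016-01-19.
3rd Tuesday of February 2016: 2016-02-16.
March 2016 — 3rd Tuesday is 2016-03-15.

2016-03-15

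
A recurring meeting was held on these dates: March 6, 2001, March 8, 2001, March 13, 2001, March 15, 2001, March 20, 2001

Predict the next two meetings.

Every event lands on a Tuesday or Thursday (gaps cycle 2, 5, 2, 5).
So the schedule is: every Tuesday and Thursday.
The following Thursday is March 22, 2001.
Next Tuesday: March 27, 2001.

March 22, 2001; March 27, 2001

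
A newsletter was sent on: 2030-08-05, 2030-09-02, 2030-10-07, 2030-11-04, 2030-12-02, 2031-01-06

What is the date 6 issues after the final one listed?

All dates are Mondays, 28, 35, 28, 28, 35 days apart.
Specifically, the 1st Monday of each month.
1st Monday of February 2031: 2031-02-03.
March 2031 — 1st Monday is 2031-03-03.
April 2031 — 1st Monday is 2031-04-07.
May 2031 — 1st Monday is 2031-05-05.
June 2031 — 1st Monday is 2031-06-02.
1st Monday of July 2031: 2031-07-07.

2031-07-07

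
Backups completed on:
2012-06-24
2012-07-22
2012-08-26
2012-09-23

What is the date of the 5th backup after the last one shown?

2013-02-24

Gaps: 28, 35, 28 days — a mix of 28 and 35. Every date is a Sunday.
Each is the 4th Sunday of its month.
October 2012 — 4th Sunday is 2012-10-28.
November 2012 — 4th Sunday is 2012-11-25.
4th Sunday of December 2012: 2012-12-23.
January 2013 — 4th Sunday is 2013-01-27.
February 2013 — 4th Sunday is 2013-02-24.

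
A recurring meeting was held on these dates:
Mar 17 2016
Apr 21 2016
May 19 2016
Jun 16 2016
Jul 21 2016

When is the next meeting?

Aug 18 2016

All dates are Thursdays, 35, 28, 28, 35 days apart.
Specifically, the 3rd Thursday of each month.
3rd Thursday of August 2016: Aug 18 2016.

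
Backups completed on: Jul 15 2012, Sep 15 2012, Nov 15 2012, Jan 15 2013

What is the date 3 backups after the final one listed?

The day-of-month is always 15 (62, 61, 61 days between events).
So this recurs on the 15th of every 2 months.
Next: March 2013 → Mar 15 2013.
Next: May 2013 → May 15 2013.
July 2013: Jul 15 2013.

Jul 15 2013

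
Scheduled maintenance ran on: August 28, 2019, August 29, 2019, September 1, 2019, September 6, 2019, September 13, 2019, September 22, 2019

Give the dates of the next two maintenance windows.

October 3, 2019; October 16, 2019

Intervals are 1, 3, 5, 7, 9 days — an arithmetic progression with common difference 2.
Next gap: 11 days. September 22, 2019 + 11 days = October 3, 2019.
Next gap: 13 days. October 3, 2019 + 13 days = October 16, 2019.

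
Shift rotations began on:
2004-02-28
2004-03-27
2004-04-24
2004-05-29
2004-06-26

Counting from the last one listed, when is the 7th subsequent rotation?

These are Saturdays with 28, 28, 35, 28-day gaps.
Each is the final Saturday of its month — 2004-05-29 is past the 28th, so '4th Saturday' doesn't fit.
July 2004 ends with Saturday 2004-07-31.
August 2004 ends with Saturday 2004-08-28.
September 2004 ends with Saturday 2004-09-25.
Last Saturday of October 2004: 2004-10-30.
Last Saturday of November 2004: 2004-11-27.
Last Saturday of December 2004: 2004-12-25.
Last Saturday of January 2005: 2005-01-29.

2005-01-29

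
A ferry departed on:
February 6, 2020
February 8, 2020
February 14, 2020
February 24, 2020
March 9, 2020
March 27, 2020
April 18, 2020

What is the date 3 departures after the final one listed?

July 17, 2020

The spacing grows by 4 each time: 2, 6, 10, 14, 18, 22 days.
Next gap: 26 days. April 18, 2020 + 26 days = May 14, 2020.
Next gap: 30 days. May 14, 2020 + 30 days = June 13, 2020.
Next gap: 34 days. June 13, 2020 + 34 days = July 17, 2020.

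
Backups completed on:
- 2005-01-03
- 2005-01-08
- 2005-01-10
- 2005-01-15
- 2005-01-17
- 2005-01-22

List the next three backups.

Gaps: 5, 2, 5, 2, 5 days — not constant, but cyclic with period 2.
The events fall on every Monday and Saturday.
Next Monday: 2005-01-24.
Next Saturday: 2005-01-29.
Next Monday: 2005-01-31.

2005-01-24, 2005-01-29, 2005-01-31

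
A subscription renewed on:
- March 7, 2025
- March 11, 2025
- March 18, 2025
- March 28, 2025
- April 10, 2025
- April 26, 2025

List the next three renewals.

May 15, 2025; June 6, 2025; July 1, 2025

The spacing grows by 3 each time: 4, 7, 10, 13, 16 days.
Next gap: 19 days. April 26, 2025 + 19 days = May 15, 2025.
Next gap: 22 days. May 15, 2025 + 22 days = June 6, 2025.
Next gap: 25 days. June 6, 2025 + 25 days = July 1, 2025.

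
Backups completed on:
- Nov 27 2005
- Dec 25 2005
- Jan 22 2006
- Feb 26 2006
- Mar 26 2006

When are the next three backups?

Gaps: 28, 28, 35, 28 days — a mix of 28 and 35. Every date is a Sunday.
Each is the 4th Sunday of its month.
4th Sunday of April 2006: Apr 23 2006.
May 2006 — 4th Sunday is May 28 2006.
4th Sunday of June 2006: Jun 25 2006.

Apr 23 2006, May 28 2006, Jun 25 2006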